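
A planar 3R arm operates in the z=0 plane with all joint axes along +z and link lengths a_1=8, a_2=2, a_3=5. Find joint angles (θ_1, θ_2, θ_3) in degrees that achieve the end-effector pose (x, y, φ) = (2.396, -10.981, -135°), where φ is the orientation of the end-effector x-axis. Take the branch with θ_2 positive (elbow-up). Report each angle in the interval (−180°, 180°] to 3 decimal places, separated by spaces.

-60.004 45.024 -120.020

wrist centre = target − a_3·(cos φ, sin φ) = (5.9315, -7.4455)
cos θ_2 = (90.6181−8²−2²)/(2·8·2) = 0.7068; θ_2 = 45.0237° (elbow-up)
β = atan2(-7.4455,5.9315) = -51.4569°; ψ = atan2(1.4148,9.4136) = 8.5472°
θ_1 = β − ψ = -60.0041°
θ_3 = φ − θ_1 − θ_2 = -120.0196° (wrapped to (-180°,180°])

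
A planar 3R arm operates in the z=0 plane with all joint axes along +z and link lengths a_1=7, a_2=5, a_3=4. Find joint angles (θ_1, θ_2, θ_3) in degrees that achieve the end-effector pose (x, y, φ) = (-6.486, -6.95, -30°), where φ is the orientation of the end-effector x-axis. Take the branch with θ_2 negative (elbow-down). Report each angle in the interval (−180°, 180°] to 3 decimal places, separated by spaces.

-135.004 -44.989 149.993

wrist centre = target − a_3·(cos φ, sin φ) = (-9.9501, -4.9500)
cos θ_2 = (123.5070−7²−5²)/(2·7·5) = 0.7072; θ_2 = -44.9889° (elbow-down)
β = atan2(-4.9500,-9.9501) = -153.5505°; ψ = atan2(-3.5349,10.5362) = -18.5464°
θ_1 = β − ψ = -135.0041°
θ_3 = φ − θ_1 − θ_2 = 149.9930° (wrapped to (-180°,180°])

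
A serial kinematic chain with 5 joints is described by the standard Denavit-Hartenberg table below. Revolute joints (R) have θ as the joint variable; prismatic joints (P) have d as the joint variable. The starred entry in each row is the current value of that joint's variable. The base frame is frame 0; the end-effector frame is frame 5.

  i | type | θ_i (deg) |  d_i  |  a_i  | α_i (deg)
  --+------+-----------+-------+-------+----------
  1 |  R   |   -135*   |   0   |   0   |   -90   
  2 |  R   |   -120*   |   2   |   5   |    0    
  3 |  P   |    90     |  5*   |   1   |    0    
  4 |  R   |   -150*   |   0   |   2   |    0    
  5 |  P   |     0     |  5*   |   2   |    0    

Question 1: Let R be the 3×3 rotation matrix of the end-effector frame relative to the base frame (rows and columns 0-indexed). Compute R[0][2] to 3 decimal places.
End-effector z-axis (col 2 of R) = (0.7071,-0.7071,0.0000)
R[0][2] = 0.7071

0.707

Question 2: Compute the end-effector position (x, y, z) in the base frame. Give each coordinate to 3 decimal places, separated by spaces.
after link 1: o_1 = (0.0000, 0.0000, 0.0000)
after link 2: o_2 = (3.1820, 0.3536, 4.3301)
after link 3: o_3 = (6.1051, -3.7944, 4.8301)
after link 4: o_4 = (7.5194, -2.3801, 4.8301)
after link 5: o_5 = (12.4691, -4.5015, 4.8301)

12.469 -4.501 4.830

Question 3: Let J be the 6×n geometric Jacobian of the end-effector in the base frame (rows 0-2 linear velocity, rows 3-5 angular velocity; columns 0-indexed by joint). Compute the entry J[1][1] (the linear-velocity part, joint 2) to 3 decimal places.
axis z_1 = (0.7071,-0.7071,0.0000); lever o_n−o_1 = (12.4691,-4.5015,4.8301)
cross product → J_v[:, 1] = (-3.4154,-3.4154,5.6340)
J_ω[:, 1] = z_1
entry J[1][1] = -3.4154

-3.415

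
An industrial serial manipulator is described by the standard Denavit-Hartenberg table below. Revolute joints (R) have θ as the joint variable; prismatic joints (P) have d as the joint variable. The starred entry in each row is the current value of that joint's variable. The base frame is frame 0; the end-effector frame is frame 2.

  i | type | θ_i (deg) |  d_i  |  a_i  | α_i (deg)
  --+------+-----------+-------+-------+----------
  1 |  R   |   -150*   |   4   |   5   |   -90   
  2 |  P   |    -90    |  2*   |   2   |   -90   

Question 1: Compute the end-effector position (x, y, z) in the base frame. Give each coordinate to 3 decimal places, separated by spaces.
after link 1: o_1 = (-4.3301, -2.5000, 4.0000)
after link 2: o_2 = (-3.3301, -4.2321, 6.0000)

-3.330 -4.232 6.000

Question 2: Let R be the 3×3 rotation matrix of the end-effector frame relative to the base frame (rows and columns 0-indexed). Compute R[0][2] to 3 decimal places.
End-effector z-axis (col 2 of R) = (-0.8660,-0.5000,-0.0000)
R[0][2] = -0.8660

-0.866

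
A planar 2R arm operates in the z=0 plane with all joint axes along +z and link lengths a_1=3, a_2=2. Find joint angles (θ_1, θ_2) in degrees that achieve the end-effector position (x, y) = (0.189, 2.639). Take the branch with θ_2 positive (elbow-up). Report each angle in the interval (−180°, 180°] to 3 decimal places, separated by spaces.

45.010 120.000

cos θ_2 = (7.0000−3²−2²)/(2·3·2) = -0.5000; θ_2 = 119.9998° (elbow-up)
β = atan2(2.6390,0.1890) = 85.9036°; ψ = atan2(1.7321,2.0000) = 40.8934°
θ_1 = β − ψ = 45.0102°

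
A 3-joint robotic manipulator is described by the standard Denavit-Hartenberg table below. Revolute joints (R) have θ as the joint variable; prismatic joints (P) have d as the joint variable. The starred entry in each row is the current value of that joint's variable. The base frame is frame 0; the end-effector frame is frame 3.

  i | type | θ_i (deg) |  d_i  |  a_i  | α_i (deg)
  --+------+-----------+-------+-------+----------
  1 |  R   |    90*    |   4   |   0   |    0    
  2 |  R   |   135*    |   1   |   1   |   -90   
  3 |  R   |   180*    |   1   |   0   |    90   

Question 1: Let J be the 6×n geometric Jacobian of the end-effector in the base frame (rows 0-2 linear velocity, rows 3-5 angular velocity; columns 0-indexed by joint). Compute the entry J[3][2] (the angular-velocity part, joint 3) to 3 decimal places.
0.707

axis z_2 = (0.7071,-0.7071,0.0000); lever o_n−o_2 = (0.7071,-0.7071,0.0000)
cross product → J_v[:, 2] = (0.0000,0.0000,0.0000)
J_ω[:, 2] = z_2
entry J[3][2] = 0.7071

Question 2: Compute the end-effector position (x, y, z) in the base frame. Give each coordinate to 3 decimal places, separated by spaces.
after link 1: o_1 = (0.0000, 0.0000, 4.0000)
after link 2: o_2 = (-0.7071, -0.7071, 5.0000)
after link 3: o_3 = (-0.0000, -1.4142, 5.0000)

-0.000 -1.414 5.000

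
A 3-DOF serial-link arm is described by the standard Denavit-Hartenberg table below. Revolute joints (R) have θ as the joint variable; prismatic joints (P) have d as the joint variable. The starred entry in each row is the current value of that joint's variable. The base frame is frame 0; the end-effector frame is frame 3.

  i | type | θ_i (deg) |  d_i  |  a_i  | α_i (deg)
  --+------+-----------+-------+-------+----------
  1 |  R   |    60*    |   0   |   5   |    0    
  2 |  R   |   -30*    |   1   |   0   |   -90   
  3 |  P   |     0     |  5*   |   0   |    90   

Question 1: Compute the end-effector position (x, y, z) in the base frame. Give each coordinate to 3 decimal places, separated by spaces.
0.000 8.660 1.000

after link 1: o_1 = (2.5000, 4.3301, 0.0000)
after link 2: o_2 = (2.5000, 4.3301, 1.0000)
after link 3: o_3 = (0.0000, 8.6603, 1.0000)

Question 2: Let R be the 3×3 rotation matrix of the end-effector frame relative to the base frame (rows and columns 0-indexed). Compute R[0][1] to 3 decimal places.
End-effector y-axis (col 1 of R) = (-0.5000,0.8660,0.0000)
R[0][1] = -0.5000

-0.500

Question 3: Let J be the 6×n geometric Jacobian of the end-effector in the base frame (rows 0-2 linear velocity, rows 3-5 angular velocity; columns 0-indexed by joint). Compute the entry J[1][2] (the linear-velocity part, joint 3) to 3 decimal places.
0.866

prismatic axis z_2 = (-0.5000,0.8660,0.0000)
J_v[:, 2] = z_2; J_ω[:, 2] = (0,0,0)
entry J[1][2] = 0.8660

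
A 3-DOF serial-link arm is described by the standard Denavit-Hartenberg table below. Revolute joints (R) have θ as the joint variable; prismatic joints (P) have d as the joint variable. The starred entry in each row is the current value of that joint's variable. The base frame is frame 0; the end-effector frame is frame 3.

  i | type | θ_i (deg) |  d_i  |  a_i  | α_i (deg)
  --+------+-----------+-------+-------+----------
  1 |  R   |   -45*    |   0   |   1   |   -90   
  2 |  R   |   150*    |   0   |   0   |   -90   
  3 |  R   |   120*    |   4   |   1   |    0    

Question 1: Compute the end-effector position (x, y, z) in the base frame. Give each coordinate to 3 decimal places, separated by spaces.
-1.013 -0.211 3.714

after link 1: o_1 = (0.7071, -0.7071, 0.0000)
after link 2: o_2 = (0.7071, -0.7071, 0.0000)
after link 3: o_3 = (-1.0133, -0.2115, 3.7141)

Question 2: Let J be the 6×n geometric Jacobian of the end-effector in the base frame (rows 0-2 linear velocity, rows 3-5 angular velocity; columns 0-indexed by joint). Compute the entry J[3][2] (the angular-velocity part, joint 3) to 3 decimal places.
-0.354

axis z_2 = (-0.3536,0.3536,0.8660); lever o_n−o_2 = (-1.7204,0.4957,3.7141)
cross product → J_v[:, 2] = (0.8839,-0.1768,0.4330)
J_ω[:, 2] = z_2
entry J[3][2] = -0.3536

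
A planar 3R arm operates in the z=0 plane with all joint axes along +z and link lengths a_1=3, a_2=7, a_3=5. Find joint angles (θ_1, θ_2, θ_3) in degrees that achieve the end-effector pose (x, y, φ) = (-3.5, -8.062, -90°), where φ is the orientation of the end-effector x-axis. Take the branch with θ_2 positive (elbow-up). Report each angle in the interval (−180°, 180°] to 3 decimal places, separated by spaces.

wrist centre = target − a_3·(cos φ, sin φ) = (-3.5000, -3.0620)
cos θ_2 = (21.6258−3²−7²)/(2·3·7) = -0.8661; θ_2 = 150.0030° (elbow-up)
β = atan2(-3.0620,-3.5000) = -138.8187°; ψ = atan2(3.4997,-3.0624) = 131.1872°
θ_1 = β − ψ = -270.0059°
θ_3 = φ − θ_1 − θ_2 = 30.0029° (wrapped to (-180°,180°])

89.994 150.003 30.003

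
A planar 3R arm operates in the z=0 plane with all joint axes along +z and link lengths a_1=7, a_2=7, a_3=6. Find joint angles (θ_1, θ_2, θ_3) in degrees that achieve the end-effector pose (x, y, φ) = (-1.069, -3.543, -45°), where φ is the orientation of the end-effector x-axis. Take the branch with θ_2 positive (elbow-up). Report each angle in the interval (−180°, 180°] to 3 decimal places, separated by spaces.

104.996 135.000 75.003

wrist centre = target − a_3·(cos φ, sin φ) = (-5.3116, 0.6996)
cos θ_2 = (28.7030−7²−7²)/(2·7·7) = -0.7071; θ_2 = 135.0004° (elbow-up)
β = atan2(0.6996,-5.3116) = 172.4963°; ψ = atan2(4.9497,2.0502) = 67.5002°
θ_1 = β − ψ = 104.9961°
θ_3 = φ − θ_1 − θ_2 = 75.0035° (wrapped to (-180°,180°])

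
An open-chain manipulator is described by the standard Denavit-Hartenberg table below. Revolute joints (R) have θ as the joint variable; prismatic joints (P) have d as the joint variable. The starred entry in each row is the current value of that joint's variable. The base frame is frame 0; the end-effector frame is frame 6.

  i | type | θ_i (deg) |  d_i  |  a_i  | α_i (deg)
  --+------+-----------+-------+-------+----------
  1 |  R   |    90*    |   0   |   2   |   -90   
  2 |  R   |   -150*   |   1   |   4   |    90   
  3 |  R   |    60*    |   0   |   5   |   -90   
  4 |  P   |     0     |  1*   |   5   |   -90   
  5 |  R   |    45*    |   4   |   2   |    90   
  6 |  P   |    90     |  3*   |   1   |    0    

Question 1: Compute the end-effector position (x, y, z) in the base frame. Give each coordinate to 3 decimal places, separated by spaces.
-13.576 -3.545 8.975

after link 1: o_1 = (0.0000, 2.0000, 0.0000)
after link 2: o_2 = (-1.0000, -1.4641, 2.0000)
after link 3: o_3 = (-5.3301, -3.6292, 3.2500)
after link 4: o_4 = (-10.1603, -5.0442, 4.0670)
after link 5: o_5 = (-10.6779, -4.7173, 8.4970)
after link 6: o_6 = (-13.5757, -3.5448, 8.9748)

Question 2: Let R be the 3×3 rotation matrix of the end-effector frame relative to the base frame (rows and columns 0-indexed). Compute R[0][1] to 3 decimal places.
0.259

End-effector y-axis (col 1 of R) = (0.2588,0.8365,-0.4830)
R[0][1] = 0.2588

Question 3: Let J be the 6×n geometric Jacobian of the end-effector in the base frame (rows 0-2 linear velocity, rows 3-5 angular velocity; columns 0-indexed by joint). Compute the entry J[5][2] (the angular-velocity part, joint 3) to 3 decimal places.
axis z_2 = (-0.0000,-0.5000,-0.8660); lever o_n−o_2 = (-12.5757,-2.0807,6.9748)
cross product → J_v[:, 2] = (-5.2894,10.8908,-6.2878)
J_ω[:, 2] = z_2
entry J[5][2] = -0.8660

-0.866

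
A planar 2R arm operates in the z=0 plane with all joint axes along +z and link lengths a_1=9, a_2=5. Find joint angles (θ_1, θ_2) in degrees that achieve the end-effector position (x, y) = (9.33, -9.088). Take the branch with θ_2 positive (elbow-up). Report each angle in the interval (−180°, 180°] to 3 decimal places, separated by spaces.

-59.998 44.999

cos θ_2 = (169.6406−9²−5²)/(2·9·5) = 0.7071; θ_2 = 44.9991° (elbow-up)
β = atan2(-9.0880,9.3300) = -44.2472°; ψ = atan2(3.5355,12.5356) = 15.7503°
θ_1 = β − ψ = -59.9975°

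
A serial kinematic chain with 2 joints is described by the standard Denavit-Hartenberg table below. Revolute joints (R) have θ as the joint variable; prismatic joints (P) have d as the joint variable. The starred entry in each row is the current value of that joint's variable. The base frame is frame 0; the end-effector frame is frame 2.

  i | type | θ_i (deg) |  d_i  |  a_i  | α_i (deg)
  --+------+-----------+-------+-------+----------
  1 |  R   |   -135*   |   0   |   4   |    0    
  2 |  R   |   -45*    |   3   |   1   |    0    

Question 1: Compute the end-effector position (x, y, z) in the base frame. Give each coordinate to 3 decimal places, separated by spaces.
after link 1: o_1 = (-2.8284, -2.8284, 0.0000)
after link 2: o_2 = (-3.8284, -2.8284, 3.0000)

-3.828 -2.828 3.000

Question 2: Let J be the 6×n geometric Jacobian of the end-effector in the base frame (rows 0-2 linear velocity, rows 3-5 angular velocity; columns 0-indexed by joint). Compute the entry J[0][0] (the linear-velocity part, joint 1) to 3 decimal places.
axis z_0 = ẑ; lever o_n−o_0 = (-3.8284,-2.8284,3.0000)
cross product → J_v[:, 0] = (2.8284,-3.8284,0.0000)
J_ω[:, 0] = z_0
entry J[0][0] = 2.8284

2.828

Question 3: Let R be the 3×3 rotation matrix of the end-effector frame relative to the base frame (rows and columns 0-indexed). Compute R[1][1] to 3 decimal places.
-1.000

End-effector y-axis (col 1 of R) = (0.0000,-1.0000,0.0000)
R[1][1] = -1.0000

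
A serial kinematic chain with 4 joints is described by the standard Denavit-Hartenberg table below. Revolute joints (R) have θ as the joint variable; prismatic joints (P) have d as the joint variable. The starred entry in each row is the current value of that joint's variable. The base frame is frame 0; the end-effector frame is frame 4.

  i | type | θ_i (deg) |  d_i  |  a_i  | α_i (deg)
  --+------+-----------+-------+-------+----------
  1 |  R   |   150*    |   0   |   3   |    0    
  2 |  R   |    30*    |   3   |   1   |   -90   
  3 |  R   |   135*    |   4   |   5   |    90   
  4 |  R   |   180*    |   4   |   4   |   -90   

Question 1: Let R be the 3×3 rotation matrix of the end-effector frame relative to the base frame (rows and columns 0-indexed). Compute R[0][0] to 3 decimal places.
End-effector x-axis (col 0 of R) = (-0.7071,-0.0000,0.7071)
R[0][0] = -0.7071

-0.707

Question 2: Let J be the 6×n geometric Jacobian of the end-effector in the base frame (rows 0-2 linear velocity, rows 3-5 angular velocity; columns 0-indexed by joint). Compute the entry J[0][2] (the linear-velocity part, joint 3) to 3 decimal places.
axis z_2 = (0.0000,-1.0000,0.0000); lever o_n−o_2 = (-2.1213,-4.0000,-3.5355)
cross product → J_v[:, 2] = (3.5355,-0.0000,-2.1213)
J_ω[:, 2] = z_2
entry J[0][2] = 3.5355

3.536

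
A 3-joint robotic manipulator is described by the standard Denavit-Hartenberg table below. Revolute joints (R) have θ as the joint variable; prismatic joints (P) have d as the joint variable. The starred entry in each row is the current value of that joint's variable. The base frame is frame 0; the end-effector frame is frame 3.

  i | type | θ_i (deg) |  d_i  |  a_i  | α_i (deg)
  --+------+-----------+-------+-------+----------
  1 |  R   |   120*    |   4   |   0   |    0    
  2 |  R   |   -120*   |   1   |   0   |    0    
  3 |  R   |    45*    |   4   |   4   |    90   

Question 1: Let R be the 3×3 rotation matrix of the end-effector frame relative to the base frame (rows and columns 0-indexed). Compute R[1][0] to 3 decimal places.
End-effector x-axis (col 0 of R) = (0.7071,0.7071,0.0000)
R[1][0] = 0.7071

0.707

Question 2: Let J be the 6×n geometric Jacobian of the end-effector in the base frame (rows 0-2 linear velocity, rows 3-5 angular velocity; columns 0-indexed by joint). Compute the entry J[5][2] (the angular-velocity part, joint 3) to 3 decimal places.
1.000

axis z_2 = (0.0000,0.0000,1.0000); lever o_n−o_2 = (2.8284,2.8284,4.0000)
cross product → J_v[:, 2] = (-2.8284,2.8284,0.0000)
J_ω[:, 2] = z_2
entry J[5][2] = 1.0000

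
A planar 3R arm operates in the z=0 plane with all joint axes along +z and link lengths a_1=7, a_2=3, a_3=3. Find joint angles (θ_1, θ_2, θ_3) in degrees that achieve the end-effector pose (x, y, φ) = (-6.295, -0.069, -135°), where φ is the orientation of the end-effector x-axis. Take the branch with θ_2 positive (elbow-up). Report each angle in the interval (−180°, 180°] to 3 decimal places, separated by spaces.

wrist centre = target − a_3·(cos φ, sin φ) = (-4.1737, 2.0523)
cos θ_2 = (21.6316−7²−3²)/(2·7·3) = -0.8659; θ_2 = 149.9872° (elbow-up)
β = atan2(2.0523,-4.1737) = 153.8153°; ψ = atan2(1.5006,4.4023) = 18.8225°
θ_1 = β − ψ = 134.9928°
θ_3 = φ − θ_1 − θ_2 = -59.9800° (wrapped to (-180°,180°])

134.993 149.987 -59.980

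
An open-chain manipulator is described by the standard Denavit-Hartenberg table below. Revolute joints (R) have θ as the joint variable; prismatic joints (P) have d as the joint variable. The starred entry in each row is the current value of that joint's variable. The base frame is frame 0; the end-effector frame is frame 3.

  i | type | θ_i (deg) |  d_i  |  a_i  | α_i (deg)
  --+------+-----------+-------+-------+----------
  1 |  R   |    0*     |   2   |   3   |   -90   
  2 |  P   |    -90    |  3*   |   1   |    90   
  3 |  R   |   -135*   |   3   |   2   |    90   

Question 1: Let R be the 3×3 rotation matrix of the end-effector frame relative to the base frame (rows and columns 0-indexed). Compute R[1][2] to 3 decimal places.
0.707

End-effector z-axis (col 2 of R) = (-0.0000,0.7071,-0.7071)
R[1][2] = 0.7071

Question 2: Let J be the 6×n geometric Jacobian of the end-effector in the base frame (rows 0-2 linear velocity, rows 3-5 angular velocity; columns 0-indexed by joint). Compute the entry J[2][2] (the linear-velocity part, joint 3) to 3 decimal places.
1.414

axis z_2 = (-1.0000,0.0000,0.0000); lever o_n−o_2 = (-3.0000,-1.4142,-1.4142)
cross product → J_v[:, 2] = (0.0000,-1.4142,1.4142)
J_ω[:, 2] = z_2
entry J[2][2] = 1.4142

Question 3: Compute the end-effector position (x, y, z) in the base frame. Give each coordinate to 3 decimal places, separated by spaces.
-0.000 1.586 1.586

after link 1: o_1 = (3.0000, 0.0000, 2.0000)
after link 2: o_2 = (3.0000, 3.0000, 3.0000)
after link 3: o_3 = (-0.0000, 1.5858, 1.5858)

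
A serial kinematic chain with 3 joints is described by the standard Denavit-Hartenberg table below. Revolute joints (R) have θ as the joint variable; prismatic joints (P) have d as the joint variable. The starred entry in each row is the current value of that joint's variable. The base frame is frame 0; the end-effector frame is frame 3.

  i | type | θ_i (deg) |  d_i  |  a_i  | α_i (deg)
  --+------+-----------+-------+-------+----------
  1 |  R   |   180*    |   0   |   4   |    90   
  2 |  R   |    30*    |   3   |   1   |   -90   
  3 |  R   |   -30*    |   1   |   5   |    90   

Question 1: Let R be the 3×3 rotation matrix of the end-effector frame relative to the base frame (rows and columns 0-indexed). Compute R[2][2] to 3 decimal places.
End-effector z-axis (col 2 of R) = (0.4330,0.8660,-0.2500)
R[2][2] = -0.2500

-0.250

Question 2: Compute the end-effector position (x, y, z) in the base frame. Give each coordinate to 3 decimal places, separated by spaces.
after link 1: o_1 = (-4.0000, 0.0000, 0.0000)
after link 2: o_2 = (-4.8660, 3.0000, 0.5000)
after link 3: o_3 = (-8.1160, 5.5000, 3.5311)

-8.116 5.500 3.531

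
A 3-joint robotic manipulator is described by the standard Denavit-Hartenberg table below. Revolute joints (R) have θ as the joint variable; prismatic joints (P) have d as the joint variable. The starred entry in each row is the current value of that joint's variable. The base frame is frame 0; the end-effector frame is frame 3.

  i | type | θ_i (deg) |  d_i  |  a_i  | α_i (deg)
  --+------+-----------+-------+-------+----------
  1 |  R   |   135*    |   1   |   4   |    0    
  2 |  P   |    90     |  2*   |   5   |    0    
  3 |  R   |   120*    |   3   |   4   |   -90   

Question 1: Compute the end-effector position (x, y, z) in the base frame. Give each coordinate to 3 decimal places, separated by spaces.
-2.500 -1.742 6.000

after link 1: o_1 = (-2.8284, 2.8284, 1.0000)
after link 2: o_2 = (-6.3640, -0.7071, 3.0000)
after link 3: o_3 = (-2.5003, -1.7424, 6.0000)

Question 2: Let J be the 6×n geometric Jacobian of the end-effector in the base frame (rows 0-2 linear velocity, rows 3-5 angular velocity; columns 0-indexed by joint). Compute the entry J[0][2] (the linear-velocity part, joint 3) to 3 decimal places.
1.035

axis z_2 = (0.0000,0.0000,1.0000); lever o_n−o_2 = (3.8637,-1.0353,3.0000)
cross product → J_v[:, 2] = (1.0353,3.8637,-0.0000)
J_ω[:, 2] = z_2
entry J[0][2] = 1.0353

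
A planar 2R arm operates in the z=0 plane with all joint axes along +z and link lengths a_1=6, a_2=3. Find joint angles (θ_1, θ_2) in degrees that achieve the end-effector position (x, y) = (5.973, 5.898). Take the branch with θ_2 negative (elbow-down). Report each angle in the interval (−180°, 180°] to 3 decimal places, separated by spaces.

cos θ_2 = (70.4631−6²−3²)/(2·6·3) = 0.7073; θ_2 = -44.9836° (elbow-down)
β = atan2(5.8980,5.9730) = 44.6380°; ψ = atan2(-2.1207,8.1219) = -14.6337°
θ_1 = β − ψ = 59.2718°

59.272 -44.984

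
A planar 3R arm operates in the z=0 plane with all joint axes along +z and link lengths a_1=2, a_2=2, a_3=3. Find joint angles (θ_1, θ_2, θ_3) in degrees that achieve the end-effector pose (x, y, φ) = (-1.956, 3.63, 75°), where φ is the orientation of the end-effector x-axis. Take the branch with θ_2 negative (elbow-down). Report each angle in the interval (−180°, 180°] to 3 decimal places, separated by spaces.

-150.010 -89.982 -45.008

wrist centre = target − a_3·(cos φ, sin φ) = (-2.7325, 0.7322)
cos θ_2 = (8.0025−2²−2²)/(2·2·2) = 0.0003; θ_2 = -89.9823° (elbow-down)
β = atan2(0.7322,-2.7325) = 164.9988°; ψ = atan2(-2.0000,2.0006) = -44.9911°
θ_1 = β − ψ = 209.9899°
θ_3 = φ − θ_1 − θ_2 = -45.0076° (wrapped to (-180°,180°])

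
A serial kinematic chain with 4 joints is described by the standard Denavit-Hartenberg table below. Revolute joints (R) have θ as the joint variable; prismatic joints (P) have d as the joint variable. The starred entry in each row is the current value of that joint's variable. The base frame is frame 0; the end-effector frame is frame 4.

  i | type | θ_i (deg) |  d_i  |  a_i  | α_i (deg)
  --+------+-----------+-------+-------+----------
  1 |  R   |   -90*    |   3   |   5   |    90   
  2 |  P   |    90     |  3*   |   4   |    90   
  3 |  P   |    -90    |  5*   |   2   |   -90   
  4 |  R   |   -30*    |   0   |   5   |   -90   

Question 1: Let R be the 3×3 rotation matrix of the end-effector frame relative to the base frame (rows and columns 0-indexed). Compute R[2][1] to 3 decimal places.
-1.000

End-effector y-axis (col 1 of R) = (0.0000,0.0000,-1.0000)
R[2][1] = -1.0000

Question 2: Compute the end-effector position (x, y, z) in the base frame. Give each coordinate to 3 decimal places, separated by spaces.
3.330 -12.500 7.000

after link 1: o_1 = (0.0000, -5.0000, 3.0000)
after link 2: o_2 = (-3.0000, -5.0000, 7.0000)
after link 3: o_3 = (-1.0000, -10.0000, 7.0000)
after link 4: o_4 = (3.3301, -12.5000, 7.0000)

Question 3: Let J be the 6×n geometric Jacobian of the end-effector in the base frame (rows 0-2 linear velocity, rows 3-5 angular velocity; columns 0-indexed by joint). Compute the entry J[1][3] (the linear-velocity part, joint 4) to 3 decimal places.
4.330

axis z_3 = (-0.0000,-0.0000,1.0000); lever o_n−o_3 = (4.3301,-2.5000,0.0000)
cross product → J_v[:, 3] = (2.5000,4.3301,0.0000)
J_ω[:, 3] = z_3
entry J[1][3] = 4.3301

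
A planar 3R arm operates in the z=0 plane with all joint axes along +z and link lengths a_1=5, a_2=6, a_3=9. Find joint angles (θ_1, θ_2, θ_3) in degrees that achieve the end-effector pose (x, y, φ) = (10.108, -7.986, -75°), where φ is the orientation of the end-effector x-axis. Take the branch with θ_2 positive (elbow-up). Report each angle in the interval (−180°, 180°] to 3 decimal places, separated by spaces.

wrist centre = target − a_3·(cos φ, sin φ) = (7.7786, 0.7073)
cos θ_2 = (61.0074−5²−6²)/(2·5·6) = 0.0001; θ_2 = 89.9930° (elbow-up)
β = atan2(0.7073,7.7786) = 5.1958°; ψ = atan2(6.0000,5.0007) = 50.1903°
θ_1 = β − ψ = -44.9945°
θ_3 = φ − θ_1 − θ_2 = -119.9985° (wrapped to (-180°,180°])

-44.994 89.993 -119.998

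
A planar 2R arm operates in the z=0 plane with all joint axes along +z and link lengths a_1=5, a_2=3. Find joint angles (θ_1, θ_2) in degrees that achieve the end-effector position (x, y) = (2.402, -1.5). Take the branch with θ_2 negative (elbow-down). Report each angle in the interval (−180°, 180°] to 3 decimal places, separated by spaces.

cos θ_2 = (8.0196−5²−3²)/(2·5·3) = -0.8660; θ_2 = -149.9986° (elbow-down)
β = atan2(-1.5000,2.4020) = -31.9839°; ψ = atan2(-1.5001,2.4020) = -31.9854°
θ_1 = β − ψ = 0.0015°

0.002 -149.999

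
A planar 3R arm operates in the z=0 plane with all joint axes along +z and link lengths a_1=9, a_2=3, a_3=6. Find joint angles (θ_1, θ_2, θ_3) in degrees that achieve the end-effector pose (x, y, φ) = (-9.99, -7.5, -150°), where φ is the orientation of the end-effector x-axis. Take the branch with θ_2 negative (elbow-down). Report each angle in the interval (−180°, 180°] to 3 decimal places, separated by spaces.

-123.627 -150.008 123.634

wrist centre = target − a_3·(cos φ, sin φ) = (-4.7938, -4.5000)
cos θ_2 = (43.2310−9²−3²)/(2·9·3) = -0.8661; θ_2 = -150.0078° (elbow-down)
β = atan2(-4.5000,-4.7938) = -136.8109°; ψ = atan2(-1.4996,6.4017) = -13.1842°
θ_1 = β − ψ = -123.6267°
θ_3 = φ − θ_1 − θ_2 = 123.6345° (wrapped to (-180°,180°])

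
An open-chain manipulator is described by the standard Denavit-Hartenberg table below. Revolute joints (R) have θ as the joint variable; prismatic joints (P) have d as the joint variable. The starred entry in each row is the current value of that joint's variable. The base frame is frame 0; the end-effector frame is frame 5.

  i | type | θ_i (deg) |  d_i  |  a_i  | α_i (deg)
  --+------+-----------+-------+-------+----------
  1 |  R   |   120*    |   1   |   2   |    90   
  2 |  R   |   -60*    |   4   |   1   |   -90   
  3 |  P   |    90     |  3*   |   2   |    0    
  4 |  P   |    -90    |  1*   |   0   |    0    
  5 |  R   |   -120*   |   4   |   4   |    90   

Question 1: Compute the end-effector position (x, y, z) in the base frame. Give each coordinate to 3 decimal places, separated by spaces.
after link 1: o_1 = (-1.0000, 1.7321, 1.0000)
after link 2: o_2 = (2.2141, 4.1651, 0.1340)
after link 3: o_3 = (-0.8170, 5.4151, 1.6340)
after link 4: o_4 = (-1.2500, 6.1651, 2.1340)
after link 5: o_5 = (0.5179, 10.0311, 5.8660)

0.518 10.031 5.866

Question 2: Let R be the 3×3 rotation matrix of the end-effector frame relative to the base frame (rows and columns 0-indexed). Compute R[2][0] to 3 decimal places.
0.433

End-effector x-axis (col 0 of R) = (0.8750,0.2165,0.4330)
R[2][0] = 0.4330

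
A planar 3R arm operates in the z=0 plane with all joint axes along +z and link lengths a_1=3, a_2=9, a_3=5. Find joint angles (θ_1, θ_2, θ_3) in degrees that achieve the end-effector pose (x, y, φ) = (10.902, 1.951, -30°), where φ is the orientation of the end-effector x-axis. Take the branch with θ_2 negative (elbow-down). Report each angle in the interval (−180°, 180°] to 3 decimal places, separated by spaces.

135.001 -119.999 -45.002

wrist centre = target − a_3·(cos φ, sin φ) = (6.5719, 4.4510)
cos θ_2 = (63.0009−3²−9²)/(2·3·9) = -0.5000; θ_2 = -119.9989° (elbow-down)
β = atan2(4.4510,6.5719) = 34.1090°; ψ = atan2(-7.7943,-1.4998) = -100.8922°
θ_1 = β − ψ = 135.0012°
θ_3 = φ − θ_1 − θ_2 = -45.0023° (wrapped to (-180°,180°])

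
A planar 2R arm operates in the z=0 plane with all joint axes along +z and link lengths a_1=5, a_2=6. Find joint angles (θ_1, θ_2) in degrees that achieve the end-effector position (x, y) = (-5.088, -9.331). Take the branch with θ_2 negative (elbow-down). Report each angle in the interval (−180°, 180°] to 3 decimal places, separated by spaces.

cos θ_2 = (112.9553−5²−6²)/(2·5·6) = 0.8659; θ_2 = -30.0119° (elbow-down)
β = atan2(-9.3310,-5.0880) = -118.6027°; ψ = atan2(-3.0011,10.1955) = -16.4019°
θ_1 = β − ψ = -102.2008°

-102.201 -30.012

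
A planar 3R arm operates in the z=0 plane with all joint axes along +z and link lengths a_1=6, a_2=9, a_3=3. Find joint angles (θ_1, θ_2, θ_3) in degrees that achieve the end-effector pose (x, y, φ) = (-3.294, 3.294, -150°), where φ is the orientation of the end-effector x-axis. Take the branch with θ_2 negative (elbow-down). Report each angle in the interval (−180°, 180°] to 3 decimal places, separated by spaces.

wrist centre = target − a_3·(cos φ, sin φ) = (-0.6959, 4.7940)
cos θ_2 = (23.4667−6²−9²)/(2·6·9) = -0.8660; θ_2 = -150.0027° (elbow-down)
β = atan2(4.7940,-0.6959) = 98.2597°; ψ = atan2(-4.4996,-1.7944) = -111.7419°
θ_1 = β − ψ = 210.0016°
θ_3 = φ − θ_1 − θ_2 = 150.0011° (wrapped to (-180°,180°])

-149.998 -150.003 150.001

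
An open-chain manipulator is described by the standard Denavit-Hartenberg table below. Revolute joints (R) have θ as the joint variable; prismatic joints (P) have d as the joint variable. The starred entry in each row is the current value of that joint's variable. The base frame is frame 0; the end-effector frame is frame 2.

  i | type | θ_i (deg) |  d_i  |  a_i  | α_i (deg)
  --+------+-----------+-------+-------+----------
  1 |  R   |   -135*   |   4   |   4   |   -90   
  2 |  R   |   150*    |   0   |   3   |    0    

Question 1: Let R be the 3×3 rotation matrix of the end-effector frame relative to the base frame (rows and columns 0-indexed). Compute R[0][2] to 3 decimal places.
End-effector z-axis (col 2 of R) = (0.7071,-0.7071,0.0000)
R[0][2] = 0.7071

0.707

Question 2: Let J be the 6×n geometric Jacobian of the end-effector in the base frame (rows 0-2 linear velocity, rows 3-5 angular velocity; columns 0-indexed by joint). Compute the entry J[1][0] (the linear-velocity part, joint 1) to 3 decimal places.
-0.991

axis z_0 = ẑ; lever o_n−o_0 = (-0.9913,-0.9913,2.5000)
cross product → J_v[:, 0] = (0.9913,-0.9913,0.0000)
J_ω[:, 0] = z_0
entry J[1][0] = -0.9913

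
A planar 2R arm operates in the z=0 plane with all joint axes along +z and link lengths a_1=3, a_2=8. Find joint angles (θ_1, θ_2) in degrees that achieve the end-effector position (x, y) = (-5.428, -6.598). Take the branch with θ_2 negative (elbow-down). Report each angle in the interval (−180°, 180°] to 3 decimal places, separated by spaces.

-59.996 -90.004

cos θ_2 = (72.9968−3²−8²)/(2·3·8) = -0.0001; θ_2 = -90.0038° (elbow-down)
β = atan2(-6.5980,-5.4280) = -129.4432°; ψ = atan2(-8.0000,2.9995) = -69.4473°
θ_1 = β − ψ = -59.9959°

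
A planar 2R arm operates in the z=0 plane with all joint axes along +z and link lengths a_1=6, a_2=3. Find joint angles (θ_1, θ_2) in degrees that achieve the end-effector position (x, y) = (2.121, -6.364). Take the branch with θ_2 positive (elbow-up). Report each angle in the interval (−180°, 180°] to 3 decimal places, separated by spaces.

cos θ_2 = (44.9991−6²−3²)/(2·6·3) = -0.0000; θ_2 = 90.0014° (elbow-up)
β = atan2(-6.3640,2.1210) = -71.5678°; ψ = atan2(3.0000,5.9999) = 26.5653°
θ_1 = β − ψ = -98.1331°

-98.133 90.001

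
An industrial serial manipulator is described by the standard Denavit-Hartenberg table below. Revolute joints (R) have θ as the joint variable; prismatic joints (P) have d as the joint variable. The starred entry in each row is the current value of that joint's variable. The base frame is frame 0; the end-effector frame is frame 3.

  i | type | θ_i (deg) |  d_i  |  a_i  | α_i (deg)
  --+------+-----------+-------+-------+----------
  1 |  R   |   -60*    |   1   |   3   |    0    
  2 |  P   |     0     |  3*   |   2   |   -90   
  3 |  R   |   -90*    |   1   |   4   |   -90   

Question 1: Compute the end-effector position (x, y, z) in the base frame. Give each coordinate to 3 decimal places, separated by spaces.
after link 1: o_1 = (1.5000, -2.5981, 1.0000)
after link 2: o_2 = (2.5000, -4.3301, 4.0000)
after link 3: o_3 = (3.3660, -3.8301, 8.0000)

3.366 -3.830 8.000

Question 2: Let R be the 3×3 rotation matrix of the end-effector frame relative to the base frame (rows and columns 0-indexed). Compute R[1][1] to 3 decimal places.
-0.500

End-effector y-axis (col 1 of R) = (-0.8660,-0.5000,-0.0000)
R[1][1] = -0.5000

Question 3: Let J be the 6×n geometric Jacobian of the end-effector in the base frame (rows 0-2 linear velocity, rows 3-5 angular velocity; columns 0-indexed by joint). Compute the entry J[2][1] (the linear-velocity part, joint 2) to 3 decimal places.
1.000

prismatic axis z_1 = (0.0000,0.0000,1.0000)
J_v[:, 1] = z_1; J_ω[:, 1] = (0,0,0)
entry J[2][1] = 1.0000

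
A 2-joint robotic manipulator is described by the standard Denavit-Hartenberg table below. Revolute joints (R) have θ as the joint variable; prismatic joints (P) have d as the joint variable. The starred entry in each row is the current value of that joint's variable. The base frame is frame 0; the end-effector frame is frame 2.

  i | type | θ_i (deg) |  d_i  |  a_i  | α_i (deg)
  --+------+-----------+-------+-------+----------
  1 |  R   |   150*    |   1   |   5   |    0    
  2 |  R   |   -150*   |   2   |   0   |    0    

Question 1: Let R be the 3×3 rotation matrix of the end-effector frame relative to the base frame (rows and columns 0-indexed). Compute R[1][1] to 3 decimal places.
End-effector y-axis (col 1 of R) = (0.0000,1.0000,0.0000)
R[1][1] = 1.0000

1.000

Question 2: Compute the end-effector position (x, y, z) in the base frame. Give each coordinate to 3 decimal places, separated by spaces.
after link 1: o_1 = (-4.3301, 2.5000, 1.0000)
after link 2: o_2 = (-4.3301, 2.5000, 3.0000)

-4.330 2.500 3.000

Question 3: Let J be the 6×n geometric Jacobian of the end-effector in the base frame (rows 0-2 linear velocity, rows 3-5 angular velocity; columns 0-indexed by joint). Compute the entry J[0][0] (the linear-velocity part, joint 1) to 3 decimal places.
-2.500

axis z_0 = ẑ; lever o_n−o_0 = (-4.3301,2.5000,3.0000)
cross product → J_v[:, 0] = (-2.5000,-4.3301,0.0000)
J_ω[:, 0] = z_0
entry J[0][0] = -2.5000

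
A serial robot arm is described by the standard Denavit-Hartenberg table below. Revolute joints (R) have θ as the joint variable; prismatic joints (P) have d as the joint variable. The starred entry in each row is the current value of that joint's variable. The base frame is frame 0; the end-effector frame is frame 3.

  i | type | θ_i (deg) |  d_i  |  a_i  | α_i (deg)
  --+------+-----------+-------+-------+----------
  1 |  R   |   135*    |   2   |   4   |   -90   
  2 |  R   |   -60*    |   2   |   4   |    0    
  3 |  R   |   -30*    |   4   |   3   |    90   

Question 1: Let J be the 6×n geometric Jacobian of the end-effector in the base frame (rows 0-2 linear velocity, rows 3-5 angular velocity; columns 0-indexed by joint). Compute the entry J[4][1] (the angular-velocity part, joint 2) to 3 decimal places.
axis z_1 = (-0.7071,-0.7071,0.0000); lever o_n−o_1 = (-5.6569,-2.8284,6.4641)
cross product → J_v[:, 1] = (-4.5708,4.5708,-2.0000)
J_ω[:, 1] = z_1
entry J[4][1] = -0.7071

-0.707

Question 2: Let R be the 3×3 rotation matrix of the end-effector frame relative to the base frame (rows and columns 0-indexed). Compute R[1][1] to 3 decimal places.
End-effector y-axis (col 1 of R) = (-0.7071,-0.7071,0.0000)
R[1][1] = -0.7071

-0.707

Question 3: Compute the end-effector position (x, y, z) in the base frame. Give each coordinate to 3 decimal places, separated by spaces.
-8.485 0.000 8.464

after link 1: o_1 = (-2.8284, 2.8284, 2.0000)
after link 2: o_2 = (-5.6569, 2.8284, 5.4641)
after link 3: o_3 = (-8.4853, 0.0000, 8.4641)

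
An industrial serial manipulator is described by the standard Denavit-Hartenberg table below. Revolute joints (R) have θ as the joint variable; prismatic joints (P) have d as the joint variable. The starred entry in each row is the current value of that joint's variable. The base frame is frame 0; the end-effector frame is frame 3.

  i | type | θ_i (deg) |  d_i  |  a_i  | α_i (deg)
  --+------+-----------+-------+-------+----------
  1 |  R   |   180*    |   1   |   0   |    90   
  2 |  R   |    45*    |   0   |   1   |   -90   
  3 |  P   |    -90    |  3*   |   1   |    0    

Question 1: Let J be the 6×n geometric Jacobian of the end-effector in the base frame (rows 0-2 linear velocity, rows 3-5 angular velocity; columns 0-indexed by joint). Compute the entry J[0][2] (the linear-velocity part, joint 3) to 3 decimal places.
0.707

prismatic axis z_2 = (0.7071,-0.0000,0.7071)
J_v[:, 2] = z_2; J_ω[:, 2] = (0,0,0)
entry J[0][2] = 0.7071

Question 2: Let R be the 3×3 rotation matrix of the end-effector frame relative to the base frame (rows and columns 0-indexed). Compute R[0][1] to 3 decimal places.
End-effector y-axis (col 1 of R) = (-0.7071,-0.0000,0.7071)
R[0][1] = -0.7071

-0.707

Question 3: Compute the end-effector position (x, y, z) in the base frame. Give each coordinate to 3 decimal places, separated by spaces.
1.414 1.000 3.828

after link 1: o_1 = (0.0000, 0.0000, 1.0000)
after link 2: o_2 = (-0.7071, 0.0000, 1.7071)
after link 3: o_3 = (1.4142, 1.0000, 3.8284)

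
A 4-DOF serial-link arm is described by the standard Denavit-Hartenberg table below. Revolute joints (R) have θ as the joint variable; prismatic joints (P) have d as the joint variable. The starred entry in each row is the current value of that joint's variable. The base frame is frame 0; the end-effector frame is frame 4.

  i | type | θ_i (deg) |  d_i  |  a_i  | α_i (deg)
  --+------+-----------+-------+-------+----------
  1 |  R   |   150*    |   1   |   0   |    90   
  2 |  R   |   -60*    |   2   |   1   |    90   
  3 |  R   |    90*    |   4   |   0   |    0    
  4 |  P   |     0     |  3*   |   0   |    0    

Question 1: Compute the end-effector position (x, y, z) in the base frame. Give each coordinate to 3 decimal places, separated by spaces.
after link 1: o_1 = (0.0000, 0.0000, 1.0000)
after link 2: o_2 = (0.5670, 1.9821, 0.1340)
after link 3: o_3 = (3.5670, 0.2500, -1.8660)
after link 4: o_4 = (5.8170, -1.0490, -3.3660)

5.817 -1.049 -3.366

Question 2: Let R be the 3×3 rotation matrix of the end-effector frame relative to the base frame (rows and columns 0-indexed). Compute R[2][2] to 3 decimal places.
-0.500

End-effector z-axis (col 2 of R) = (0.7500,-0.4330,-0.5000)
R[2][2] = -0.5000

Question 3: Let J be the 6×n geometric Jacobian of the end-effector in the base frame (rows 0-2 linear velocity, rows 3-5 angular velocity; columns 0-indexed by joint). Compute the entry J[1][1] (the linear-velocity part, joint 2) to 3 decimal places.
2.183

axis z_1 = (0.5000,0.8660,0.0000); lever o_n−o_1 = (5.8170,-1.0490,-4.3660)
cross product → J_v[:, 1] = (-3.7811,2.1830,-5.5622)
J_ω[:, 1] = z_1
entry J[1][1] = 2.1830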